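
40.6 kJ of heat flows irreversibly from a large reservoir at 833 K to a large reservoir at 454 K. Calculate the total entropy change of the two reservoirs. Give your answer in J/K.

ΔS_total = 40.7 J/K

ΔS_hot = −Q/T_H = −40600/833 = -48.74 J/K and ΔS_cold = +Q/T_C = 40600/454 = 89.43 J/K.
ΔS_total = -48.74 + 89.43 = 40.7 J/K, positive as the second law requires.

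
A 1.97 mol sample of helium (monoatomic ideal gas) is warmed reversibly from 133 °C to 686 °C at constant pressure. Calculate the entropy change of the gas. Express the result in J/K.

In kelvin: T₁ = 406.15 K, T₂ = 959.15 K. At constant pressure, ΔS = nC_p ln(T₂/T₁) with C_p = 5R/2 = 20.79 J mol⁻¹ K⁻¹.
ΔS = 1.97 × 20.79 × ln(959.15/406.15) = 35.2 J/K.

ΔS = 35.2 J/K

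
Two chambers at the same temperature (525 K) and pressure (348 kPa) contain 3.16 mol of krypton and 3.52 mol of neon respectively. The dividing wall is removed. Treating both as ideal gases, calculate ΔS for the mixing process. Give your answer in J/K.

ΔS_mix = 38.4 J/K

Mole fractions: x_A = 3.16/6.68 = 0.473, x_B = 0.527.
ΔS_mix = −R(n_A ln x_A + n_B ln x_B) = −8.314 × (3.16 ln 0.473 + 3.52 ln 0.527) = 38.4 J/K.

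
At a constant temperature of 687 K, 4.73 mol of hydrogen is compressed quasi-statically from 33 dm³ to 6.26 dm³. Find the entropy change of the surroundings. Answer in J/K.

For an isothermal ideal gas ΔS_gas = nR ln(V₂/V₁) = 4.73 × 8.314 × ln(6.26/33) = -65.4 J/K.
The process is reversible, so ΔS_surr = −ΔS_gas = 65.4 J/K and ΔS_universe = 0.

ΔS_surr = 65.4 J/K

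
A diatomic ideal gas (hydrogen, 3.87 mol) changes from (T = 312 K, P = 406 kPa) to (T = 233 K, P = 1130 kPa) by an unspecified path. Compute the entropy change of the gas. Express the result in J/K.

ΔS = -65.8 J/K

ΔS = nC_p ln(T₂/T₁) − nR ln(P₂/P₁), with C_p = 7R/2 = 29.1 J mol⁻¹ K⁻¹ for a diatomic ideal gas.
ΔS = 3.87 × [29.1 × ln(233/312) − 8.314 × ln(1130/406)] = -65.8 J/K.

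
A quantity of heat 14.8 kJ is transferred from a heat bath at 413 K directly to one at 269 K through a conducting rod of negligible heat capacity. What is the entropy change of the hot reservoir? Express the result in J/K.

The hot reservoir loses heat Q, so ΔS_hot = −Q/T_H = −14800/413 = -35.8 J/K.

ΔS_hot = -35.8 J/K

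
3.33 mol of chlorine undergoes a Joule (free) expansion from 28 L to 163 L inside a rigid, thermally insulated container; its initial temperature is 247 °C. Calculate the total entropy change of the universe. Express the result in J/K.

ΔS_universe = 48.8 J/K

For an ideal gas in free expansion Q = 0 and W = 0, so T is unchanged.
Entropy is a state function; using a reversible isothermal path, ΔS_gas = nR ln(V₂/V₁) = 3.33 × 8.314 × ln(163/28) = 48.8 J/K.
The insulated surroundings exchange no heat, so ΔS_surr = 0 and ΔS_universe = ΔS_gas.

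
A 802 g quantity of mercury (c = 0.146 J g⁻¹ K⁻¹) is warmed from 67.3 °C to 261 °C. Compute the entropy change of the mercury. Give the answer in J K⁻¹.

ΔS = 52.7 J/K

In kelvin: T₁ = 340.45 K, T₂ = 534.15 K. ΔS = ∫dQ_rev/T = m c ln(T₂/T₁) = 802 × 0.146 × ln(534.15/340.45) = 52.7 J/K.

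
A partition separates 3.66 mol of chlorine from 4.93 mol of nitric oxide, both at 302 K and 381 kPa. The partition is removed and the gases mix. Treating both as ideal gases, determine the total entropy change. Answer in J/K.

Mole fractions: x_A = 3.66/8.59 = 0.426, x_B = 0.574.
ΔS_mix = −R(n_A ln x_A + n_B ln x_B) = −8.314 × (3.66 ln 0.426 + 4.93 ln 0.574) = 48.7 J/K.

ΔS_mix = 48.7 J/K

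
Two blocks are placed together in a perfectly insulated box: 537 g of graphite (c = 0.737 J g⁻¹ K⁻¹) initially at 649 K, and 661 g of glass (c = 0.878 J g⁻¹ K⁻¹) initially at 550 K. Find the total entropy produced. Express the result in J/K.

Energy balance: T_f = (m₁c₁T₁ + m₂c₂T₂)/(m₁c₁ + m₂c₂) = 590.14 K.
ΔS₁ = m₁c₁ ln(T_f/T₁) = 395.769 × ln(590.14/649) = -37.63 J/K.
ΔS₂ = m₂c₂ ln(T_f/T₂) = 580.358 × ln(590.14/550) = 40.88 J/K.
ΔS_total = -37.63 + 40.88 = 3.25 J/K.

ΔS_total = 3.25 J/K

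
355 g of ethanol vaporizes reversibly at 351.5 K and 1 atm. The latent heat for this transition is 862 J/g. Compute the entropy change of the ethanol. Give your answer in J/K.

ΔS = 871 J/K

Heat absorbed by the substance: Q = mL = 355 × 862 = 306010 J.
At constant T, ΔS = Q_rev/T = 306010 / 351.5 = 871 J/K.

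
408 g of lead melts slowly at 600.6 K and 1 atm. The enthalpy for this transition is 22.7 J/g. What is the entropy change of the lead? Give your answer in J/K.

ΔS = 15.4 J/K

Heat absorbed by the substance: Q = mL = 408 × 22.7 = 9261.6 J.
At constant T, ΔS = Q_rev/T = 9261.6 / 600.6 = 15.4 J/K.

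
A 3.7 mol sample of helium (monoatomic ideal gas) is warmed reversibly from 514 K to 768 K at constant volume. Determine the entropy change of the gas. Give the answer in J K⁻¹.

ΔS = 18.5 J/K

At constant volume, ΔS = nC_V ln(T₂/T₁) with C_V = 3R/2 = 12.47 J mol⁻¹ K⁻¹.
ΔS = 3.7 × 12.47 × ln(768/514) = 18.5 J/K.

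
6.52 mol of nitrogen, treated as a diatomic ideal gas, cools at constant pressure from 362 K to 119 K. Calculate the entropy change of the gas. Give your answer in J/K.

ΔS = -211 J/K

At constant pressure, ΔS = nC_p ln(T₂/T₁) with C_p = 7R/2 = 29.1 J mol⁻¹ K⁻¹.
ΔS = 6.52 × 29.1 × ln(119/362) = -211 J/K.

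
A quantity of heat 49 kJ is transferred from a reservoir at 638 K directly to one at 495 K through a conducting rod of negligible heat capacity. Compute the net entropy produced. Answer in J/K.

ΔS_hot = −Q/T_H = −49000/638 = -76.8 J/K and ΔS_cold = +Q/T_C = 49000/495 = 98.99 J/K.
ΔS_total = -76.8 + 98.99 = 22.2 J/K, positive as the second law requires.

ΔS_total = 22.2 J/K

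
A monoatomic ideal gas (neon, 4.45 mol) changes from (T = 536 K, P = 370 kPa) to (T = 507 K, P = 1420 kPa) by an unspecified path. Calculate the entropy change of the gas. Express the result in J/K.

ΔS = -54.9 J/K

ΔS = nC_p ln(T₂/T₁) − nR ln(P₂/P₁), with C_p = 5R/2 = 20.79 J mol⁻¹ K⁻¹ for a monoatomic ideal gas.
ΔS = 4.45 × [20.79 × ln(507/536) − 8.314 × ln(1420/370)] = -54.9 J/K.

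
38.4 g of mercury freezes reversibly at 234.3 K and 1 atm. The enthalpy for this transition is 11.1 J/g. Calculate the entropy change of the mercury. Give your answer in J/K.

ΔS = -1.82 J/K

Heat released by the substance: Q = −mL = −38.4 × 11.1 = −426.24 J.
At constant T, ΔS = Q_rev/T = −426.24 / 234.3 = -1.82 J/K.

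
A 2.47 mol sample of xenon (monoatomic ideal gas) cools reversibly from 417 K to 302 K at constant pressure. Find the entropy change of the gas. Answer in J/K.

At constant pressure, ΔS = nC_p ln(T₂/T₁) with C_p = 5R/2 = 20.79 J mol⁻¹ K⁻¹.
ΔS = 2.47 × 20.79 × ln(302/417) = -16.6 J/K.

ΔS = -16.6 J/K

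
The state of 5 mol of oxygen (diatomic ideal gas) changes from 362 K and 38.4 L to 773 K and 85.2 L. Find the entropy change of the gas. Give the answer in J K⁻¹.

ΔS = 112 J/K

Entropy is a state function: ΔS = nC_V ln(T₂/T₁) + nR ln(V₂/V₁), with C_V = 5R/2 = 20.79 J mol⁻¹ K⁻¹ for a diatomic ideal gas.
ΔS = 5 × [20.79 × ln(773/362) + 8.314 × ln(85.2/38.4)] = 112 J/K.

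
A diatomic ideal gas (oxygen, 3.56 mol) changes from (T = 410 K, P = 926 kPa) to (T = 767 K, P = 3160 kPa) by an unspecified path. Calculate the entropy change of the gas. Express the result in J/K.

ΔS = nC_p ln(T₂/T₁) − nR ln(P₂/P₁), with C_p = 7R/2 = 29.1 J mol⁻¹ K⁻¹ for a diatomic ideal gas.
ΔS = 3.56 × [29.1 × ln(767/410) − 8.314 × ln(3160/926)] = 28.6 J/K.

ΔS = 28.6 J/K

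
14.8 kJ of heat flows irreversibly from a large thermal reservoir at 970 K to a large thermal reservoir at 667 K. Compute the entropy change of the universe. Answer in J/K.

ΔS_hot = −Q/T_H = −14800/970 = -15.26 J/K and ΔS_cold = +Q/T_C = 14800/667 = 22.19 J/K.
ΔS_total = -15.26 + 22.19 = 6.93 J/K, positive as the second law requires.

ΔS_total = 6.93 J/K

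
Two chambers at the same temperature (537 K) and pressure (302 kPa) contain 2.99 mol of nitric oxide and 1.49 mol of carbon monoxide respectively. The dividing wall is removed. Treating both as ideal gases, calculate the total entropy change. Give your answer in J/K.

ΔS_mix = 23.7 J/K

Mole fractions: x_A = 2.99/4.48 = 0.667, x_B = 0.333.
ΔS_mix = −R(n_A ln x_A + n_B ln x_B) = −8.314 × (2.99 ln 0.667 + 1.49 ln 0.333) = 23.7 J/K.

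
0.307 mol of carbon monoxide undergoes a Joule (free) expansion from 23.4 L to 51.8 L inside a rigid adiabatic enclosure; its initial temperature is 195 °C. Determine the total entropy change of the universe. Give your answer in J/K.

No heat is exchanged and no work is done, so the ideal-gas temperature stays constant.
Entropy is a state function; using a reversible isothermal path, ΔS_gas = nR ln(V₂/V₁) = 0.307 × 8.314 × ln(51.8/23.4) = 2.03 J/K.
The insulated surroundings exchange no heat, so ΔS_surr = 0 and ΔS_universe = ΔS_gas.

ΔS_universe = 2.03 J/K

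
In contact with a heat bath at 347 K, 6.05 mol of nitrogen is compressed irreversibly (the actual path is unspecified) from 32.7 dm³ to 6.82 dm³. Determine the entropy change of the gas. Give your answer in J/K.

ΔS_gas = -78.8 J/K

Entropy is a state function, so ΔS_gas depends only on the end states.
For an isothermal ideal gas ΔS_gas = nR ln(V₂/V₁) = 6.05 × 8.314 × ln(6.82/32.7) = -78.8 J/K.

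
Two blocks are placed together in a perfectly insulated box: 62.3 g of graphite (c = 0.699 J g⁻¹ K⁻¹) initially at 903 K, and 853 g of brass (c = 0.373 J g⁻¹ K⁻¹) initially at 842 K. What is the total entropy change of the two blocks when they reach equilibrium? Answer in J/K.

Energy balance: T_f = (m₁c₁T₁ + m₂c₂T₂)/(m₁c₁ + m₂c₂) = 849.34 K.
ΔS₁ = m₁c₁ ln(T_f/T₁) = 43.5477 × ln(849.34/903) = -2.66766 J/K.
ΔS₂ = m₂c₂ ln(T_f/T₂) = 318.169 × ln(849.34/842) = 2.76303 J/K.
ΔS_total = -2.66766 + 2.76303 = 0.0954 J/K.

ΔS_total = 0.0954 J/K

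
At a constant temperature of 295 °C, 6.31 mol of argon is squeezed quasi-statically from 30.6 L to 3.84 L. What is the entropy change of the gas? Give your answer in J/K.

For an isothermal ideal gas ΔS_gas = nR ln(V₂/V₁) = 6.31 × 8.314 × ln(3.84/30.6) = -109 J/K.

ΔS_gas = -109 J/K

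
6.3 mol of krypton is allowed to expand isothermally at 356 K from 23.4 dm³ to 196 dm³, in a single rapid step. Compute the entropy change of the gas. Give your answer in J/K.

ΔS_gas = 111 J/K

Entropy is a state function, so ΔS_gas depends only on the end states.
For an isothermal ideal gas ΔS_gas = nR ln(V₂/V₁) = 6.3 × 8.314 × ln(196/23.4) = 111 J/K.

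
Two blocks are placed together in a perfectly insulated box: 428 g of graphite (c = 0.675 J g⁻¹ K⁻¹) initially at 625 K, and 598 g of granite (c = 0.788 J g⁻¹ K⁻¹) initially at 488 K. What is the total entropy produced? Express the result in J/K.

ΔS_total = 5.58 J/K

Energy balance: T_f = (m₁c₁T₁ + m₂c₂T₂)/(m₁c₁ + m₂c₂) = 540.07 K.
ΔS₁ = m₁c₁ ln(T_f/T₁) = 288.9 × ln(540.07/625) = -42.19 J/K.
ΔS₂ = m₂c₂ ln(T_f/T₂) = 471.224 × ln(540.07/488) = 47.77 J/K.
ΔS_total = -42.19 + 47.77 = 5.58 J/K.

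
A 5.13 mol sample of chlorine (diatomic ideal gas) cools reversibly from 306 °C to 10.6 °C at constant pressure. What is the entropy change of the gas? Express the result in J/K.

ΔS = -107 J/K

In kelvin: T₁ = 579.15 K, T₂ = 283.75 K. At constant pressure, ΔS = nC_p ln(T₂/T₁) with C_p = 7R/2 = 29.1 J mol⁻¹ K⁻¹.
ΔS = 5.13 × 29.1 × ln(283.75/579.15) = -107 J/K.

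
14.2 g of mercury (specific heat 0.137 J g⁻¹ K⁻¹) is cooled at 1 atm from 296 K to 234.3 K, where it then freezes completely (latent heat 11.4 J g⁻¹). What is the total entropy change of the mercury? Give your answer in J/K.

ΔS = -1.15 J/K

Cooling step: ΔS₁ = m c ln(T_tr/T_i) = 14.2 × 0.137 × ln(234.3/296) = -0.4548 J/K.
Phase change: ΔS₂ = −mL/T_tr = −14.2 × 11.4 / 234.3 = -0.6909 J/K.
ΔS_total = (-0.4548) + (-0.6909) = -1.15 J/K.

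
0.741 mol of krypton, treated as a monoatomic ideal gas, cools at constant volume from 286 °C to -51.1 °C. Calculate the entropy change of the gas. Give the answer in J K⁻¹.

In kelvin: T₁ = 559.15 K, T₂ = 222.05 K. At constant volume, ΔS = nC_V ln(T₂/T₁) with C_V = 3R/2 = 12.47 J mol⁻¹ K⁻¹.
ΔS = 0.741 × 12.47 × ln(222.05/559.15) = -8.53 J/K.

ΔS = -8.53 J/K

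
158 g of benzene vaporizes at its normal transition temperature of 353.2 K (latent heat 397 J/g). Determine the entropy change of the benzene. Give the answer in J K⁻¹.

Heat absorbed by the substance: Q = mL = 158 × 397 = 62726 J.
At constant T, ΔS = Q_rev/T = 62726 / 353.2 = 178 J/K.

ΔS = 178 J/K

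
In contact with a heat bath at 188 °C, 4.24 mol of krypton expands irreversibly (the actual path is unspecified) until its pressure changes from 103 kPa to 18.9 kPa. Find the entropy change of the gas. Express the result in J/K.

ΔS_gas = 59.8 J/K

Entropy is a state function, so ΔS_gas depends only on the end states.
For an isothermal ideal gas ΔS_gas = nR ln(P₁/P₂) = 4.24 × 8.314 × ln(103/18.9) = 59.8 J/K.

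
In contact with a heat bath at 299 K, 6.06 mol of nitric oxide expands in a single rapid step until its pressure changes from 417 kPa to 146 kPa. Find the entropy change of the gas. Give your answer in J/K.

ΔS_gas = 52.9 J/K

Entropy is a state function, so ΔS_gas depends only on the end states.
For an isothermal ideal gas ΔS_gas = nR ln(P₁/P₂) = 6.06 × 8.314 × ln(417/146) = 52.9 J/K.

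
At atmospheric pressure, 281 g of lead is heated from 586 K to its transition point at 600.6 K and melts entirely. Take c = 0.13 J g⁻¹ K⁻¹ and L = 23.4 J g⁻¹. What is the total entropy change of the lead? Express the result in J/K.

ΔS = 11.8 J/K

Warming step: ΔS₁ = m c ln(T_tr/T_i) = 281 × 0.13 × ln(600.6/586) = 0.899 J/K.
Phase change: ΔS₂ = +mL/T_tr = 281 × 23.4 / 600.6 = 10.95 J/K.
ΔS_total = (0.899) + (10.95) = 11.8 J/K.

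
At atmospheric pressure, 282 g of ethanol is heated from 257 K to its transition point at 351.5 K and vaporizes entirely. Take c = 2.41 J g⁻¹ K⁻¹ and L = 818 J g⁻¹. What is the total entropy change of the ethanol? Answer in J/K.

ΔS = 869 J/K

Warming step: ΔS₁ = m c ln(T_tr/T_i) = 282 × 2.41 × ln(351.5/257) = 212.8 J/K.
Phase change: ΔS₂ = +mL/T_tr = 282 × 818 / 351.5 = 656.3 J/K.
ΔS_total = (212.8) + (656.3) = 869 J/K.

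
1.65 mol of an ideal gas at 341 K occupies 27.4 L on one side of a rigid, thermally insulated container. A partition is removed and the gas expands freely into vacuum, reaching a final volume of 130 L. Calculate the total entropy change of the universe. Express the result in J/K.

ΔS_universe = 21.4 J/K

For an ideal gas in free expansion Q = 0 and W = 0, so T is unchanged.
Entropy is a state function; using a reversible isothermal path, ΔS_gas = nR ln(V₂/V₁) = 1.65 × 8.314 × ln(130/27.4) = 21.4 J/K.
The insulated surroundings exchange no heat, so ΔS_surr = 0 and ΔS_universe = ΔS_gas.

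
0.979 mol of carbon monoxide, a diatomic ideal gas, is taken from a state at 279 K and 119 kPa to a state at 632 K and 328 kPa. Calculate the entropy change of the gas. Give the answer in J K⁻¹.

ΔS = nC_p ln(T₂/T₁) − nR ln(P₂/P₁), with C_p = 7R/2 = 29.1 J mol⁻¹ K⁻¹ for a diatomic ideal gas.
ΔS = 0.979 × [29.1 × ln(632/279) − 8.314 × ln(328/119)] = 15 J/K.

ΔS = 15 J/K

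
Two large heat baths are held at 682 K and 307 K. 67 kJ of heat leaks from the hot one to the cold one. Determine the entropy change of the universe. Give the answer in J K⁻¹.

ΔS_hot = −Q/T_H = −67000/682 = -98.24 J/K and ΔS_cold = +Q/T_C = 67000/307 = 218.2 J/K.
ΔS_total = -98.24 + 218.2 = 120 J/K, positive as the second law requires.

ΔS_total = 120 J/K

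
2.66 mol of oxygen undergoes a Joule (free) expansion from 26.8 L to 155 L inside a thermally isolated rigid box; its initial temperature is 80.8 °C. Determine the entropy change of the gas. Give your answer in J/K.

ΔS_gas = 38.8 J/K

No heat is exchanged and no work is done, so the ideal-gas temperature stays constant.
Entropy is a state function; using a reversible isothermal path, ΔS_gas = nR ln(V₂/V₁) = 2.66 × 8.314 × ln(155/26.8) = 38.8 J/K.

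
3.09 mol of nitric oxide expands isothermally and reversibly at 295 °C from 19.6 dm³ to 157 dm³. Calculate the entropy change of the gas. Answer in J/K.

For an isothermal ideal gas ΔS_gas = nR ln(V₂/V₁) = 3.09 × 8.314 × ln(157/19.6) = 53.5 J/K.

ΔS_gas = 53.5 J/K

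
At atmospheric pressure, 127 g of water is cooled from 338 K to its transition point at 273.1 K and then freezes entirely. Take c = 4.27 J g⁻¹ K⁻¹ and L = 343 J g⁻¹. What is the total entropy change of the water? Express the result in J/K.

ΔS = -275 J/K

Cooling step: ΔS₁ = m c ln(T_tr/T_i) = 127 × 4.27 × ln(273.1/338) = -115.6 J/K.
Phase change: ΔS₂ = −mL/T_tr = −127 × 343 / 273.1 = -159.5 J/K.
ΔS_total = (-115.6) + (-159.5) = -275 J/K.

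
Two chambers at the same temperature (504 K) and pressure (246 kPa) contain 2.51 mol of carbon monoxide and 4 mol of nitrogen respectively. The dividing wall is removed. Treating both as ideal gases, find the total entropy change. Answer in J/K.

Mole fractions: x_A = 2.51/6.51 = 0.386, x_B = 0.614.
ΔS_mix = −R(n_A ln x_A + n_B ln x_B) = −8.314 × (2.51 ln 0.386 + 4 ln 0.614) = 36.1 J/K.

ΔS_mix = 36.1 J/K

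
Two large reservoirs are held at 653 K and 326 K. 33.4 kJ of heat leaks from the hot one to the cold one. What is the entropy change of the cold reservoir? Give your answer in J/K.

ΔS_cold = 102 J/K

The cold reservoir gains heat Q, so ΔS_cold = +Q/T_C = 33400/326 = 102 J/K.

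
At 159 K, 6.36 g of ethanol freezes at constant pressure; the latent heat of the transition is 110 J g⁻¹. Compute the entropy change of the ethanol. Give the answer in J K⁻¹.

Heat released by the substance: Q = −mL = −6.36 × 110 = −699.6 J.
At constant T, ΔS = Q_rev/T = −699.6 / 159 = -4.4 J/K.

ΔS = -4.4 J/K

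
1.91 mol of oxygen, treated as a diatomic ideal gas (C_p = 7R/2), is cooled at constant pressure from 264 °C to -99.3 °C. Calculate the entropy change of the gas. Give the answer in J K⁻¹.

ΔS = -62.7 J/K

In kelvin: T₁ = 537.15 K, T₂ = 173.85 K. At constant pressure, ΔS = nC_p ln(T₂/T₁) with C_p = 7R/2 = 29.1 J mol⁻¹ K⁻¹.
ΔS = 1.91 × 29.1 × ln(173.85/537.15) = -62.7 J/K.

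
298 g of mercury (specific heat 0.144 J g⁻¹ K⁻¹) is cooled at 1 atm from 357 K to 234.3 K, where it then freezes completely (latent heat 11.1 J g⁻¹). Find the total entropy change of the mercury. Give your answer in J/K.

Cooling step: ΔS₁ = m c ln(T_tr/T_i) = 298 × 0.144 × ln(234.3/357) = -18.07 J/K.
Phase change: ΔS₂ = −mL/T_tr = −298 × 11.1 / 234.3 = -14.12 J/K.
ΔS_total = (-18.07) + (-14.12) = -32.2 J/K.

ΔS = -32.2 J/K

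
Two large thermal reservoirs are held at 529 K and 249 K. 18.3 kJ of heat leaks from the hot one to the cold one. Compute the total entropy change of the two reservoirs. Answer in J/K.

ΔS_total = 38.9 J/K

ΔS_hot = −Q/T_H = −18300/529 = -34.59 J/K and ΔS_cold = +Q/T_C = 18300/249 = 73.49 J/K.
ΔS_total = -34.59 + 73.49 = 38.9 J/K, positive as the second law requires.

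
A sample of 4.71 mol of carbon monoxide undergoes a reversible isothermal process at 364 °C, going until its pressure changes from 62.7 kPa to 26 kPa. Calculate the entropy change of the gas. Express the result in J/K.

For an isothermal ideal gas ΔS_gas = nR ln(P₁/P₂) = 4.71 × 8.314 × ln(62.7/26) = 34.5 J/K.

ΔS_gas = 34.5 J/K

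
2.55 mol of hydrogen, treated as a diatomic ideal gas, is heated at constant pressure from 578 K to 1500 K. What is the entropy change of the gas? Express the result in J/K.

ΔS = 70.8 J/K

At constant pressure, ΔS = nC_p ln(T₂/T₁) with C_p = 7R/2 = 29.1 J mol⁻¹ K⁻¹.
ΔS = 2.55 × 29.1 × ln(1500/578) = 70.8 J/K.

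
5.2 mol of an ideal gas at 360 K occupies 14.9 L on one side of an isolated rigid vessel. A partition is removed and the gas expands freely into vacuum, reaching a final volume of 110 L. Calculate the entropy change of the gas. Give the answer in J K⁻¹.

No heat is exchanged and no work is done, so the ideal-gas temperature stays constant.
Entropy is a state function; using a reversible isothermal path, ΔS_gas = nR ln(V₂/V₁) = 5.2 × 8.314 × ln(110/14.9) = 86.4 J/K.

ΔS_gas = 86.4 J/K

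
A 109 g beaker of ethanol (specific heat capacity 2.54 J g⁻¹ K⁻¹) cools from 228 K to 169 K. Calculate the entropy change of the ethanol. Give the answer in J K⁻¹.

ΔS = -82.9 J/K

ΔS = ∫dQ_rev/T = m c ln(T₂/T₁) = 109 × 2.54 × ln(169/228) = -82.9 J/K.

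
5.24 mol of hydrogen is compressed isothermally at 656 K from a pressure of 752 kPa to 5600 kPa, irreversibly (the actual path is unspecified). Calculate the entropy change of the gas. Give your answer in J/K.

ΔS_gas = -87.5 J/K

Entropy is a state function, so ΔS_gas depends only on the end states.
For an isothermal ideal gas ΔS_gas = nR ln(P₁/P₂) = 5.24 × 8.314 × ln(752/5600) = -87.5 J/K.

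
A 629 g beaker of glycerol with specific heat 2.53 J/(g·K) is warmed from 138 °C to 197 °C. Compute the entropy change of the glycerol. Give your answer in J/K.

ΔS = 213 J/K

In kelvin: T₁ = 411.15 K, T₂ = 470.15 K. ΔS = ∫dQ_rev/T = m c ln(T₂/T₁) = 629 × 2.53 × ln(470.15/411.15) = 213 J/K.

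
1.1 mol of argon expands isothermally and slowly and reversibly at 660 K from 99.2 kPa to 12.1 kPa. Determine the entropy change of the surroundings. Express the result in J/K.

For an isothermal ideal gas ΔS_gas = nR ln(P₁/P₂) = 1.1 × 8.314 × ln(99.2/12.1) = 19.2 J/K.
The process is reversible, so ΔS_surr = −ΔS_gas = -19.2 J/K and ΔS_universe = 0.

ΔS_surr = -19.2 J/K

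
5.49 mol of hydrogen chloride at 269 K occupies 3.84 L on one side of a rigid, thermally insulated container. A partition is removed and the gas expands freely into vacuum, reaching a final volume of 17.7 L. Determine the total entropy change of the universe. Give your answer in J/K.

No heat is exchanged and no work is done, so the ideal-gas temperature stays constant.
Entropy is a state function; using a reversible isothermal path, ΔS_gas = nR ln(V₂/V₁) = 5.49 × 8.314 × ln(17.7/3.84) = 69.7 J/K.
The insulated surroundings exchange no heat, so ΔS_surr = 0 and ΔS_universe = ΔS_gas.

ΔS_universe = 69.7 J/K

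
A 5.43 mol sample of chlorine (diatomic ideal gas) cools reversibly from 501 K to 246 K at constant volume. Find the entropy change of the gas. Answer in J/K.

ΔS = -80.3 J/K

At constant volume, ΔS = nC_V ln(T₂/T₁) with C_V = 5R/2 = 20.79 J mol⁻¹ K⁻¹.
ΔS = 5.43 × 20.79 × ln(246/501) = -80.3 J/K.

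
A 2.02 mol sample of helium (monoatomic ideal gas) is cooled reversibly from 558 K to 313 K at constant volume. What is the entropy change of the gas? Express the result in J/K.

ΔS = -14.6 J/K

At constant volume, ΔS = nC_V ln(T₂/T₁) with C_V = 3R/2 = 12.47 J mol⁻¹ K⁻¹.
ΔS = 2.02 × 12.47 × ln(313/558) = -14.6 J/K.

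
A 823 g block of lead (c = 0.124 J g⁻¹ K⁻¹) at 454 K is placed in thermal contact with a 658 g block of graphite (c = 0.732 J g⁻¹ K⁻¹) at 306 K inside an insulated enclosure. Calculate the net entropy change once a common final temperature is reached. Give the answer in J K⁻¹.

ΔS_total = 7.12 J/K

Energy balance: T_f = (m₁c₁T₁ + m₂c₂T₂)/(m₁c₁ + m₂c₂) = 331.88 K.
ΔS₁ = m₁c₁ ln(T_f/T₁) = 102.052 × ln(331.88/454) = -31.98 J/K.
ΔS₂ = m₂c₂ ln(T_f/T₂) = 481.656 × ln(331.88/306) = 39.1 J/K.
ΔS_total = -31.98 + 39.1 = 7.12 J/K.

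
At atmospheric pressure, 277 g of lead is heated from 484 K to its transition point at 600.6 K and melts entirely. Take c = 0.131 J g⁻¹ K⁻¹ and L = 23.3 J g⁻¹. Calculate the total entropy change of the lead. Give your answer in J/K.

ΔS = 18.6 J/K

Warming step: ΔS₁ = m c ln(T_tr/T_i) = 277 × 0.131 × ln(600.6/484) = 7.832 J/K.
Phase change: ΔS₂ = +mL/T_tr = 277 × 23.3 / 600.6 = 10.75 J/K.
ΔS_total = (7.832) + (10.75) = 18.6 J/K.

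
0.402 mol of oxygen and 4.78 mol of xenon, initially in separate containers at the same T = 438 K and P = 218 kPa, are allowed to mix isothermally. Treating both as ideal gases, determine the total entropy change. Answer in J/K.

ΔS_mix = 11.8 J/K

Mole fractions: x_A = 0.402/5.18 = 0.0776, x_B = 0.922.
ΔS_mix = −R(n_A ln x_A + n_B ln x_B) = −8.314 × (0.402 ln 0.0776 + 4.78 ln 0.922) = 11.8 J/K.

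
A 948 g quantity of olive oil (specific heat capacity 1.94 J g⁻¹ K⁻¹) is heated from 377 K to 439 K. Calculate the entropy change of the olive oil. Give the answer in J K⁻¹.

ΔS = ∫dQ_rev/T = m c ln(T₂/T₁) = 948 × 1.94 × ln(439/377) = 280 J/K.

ΔS = 280 J/K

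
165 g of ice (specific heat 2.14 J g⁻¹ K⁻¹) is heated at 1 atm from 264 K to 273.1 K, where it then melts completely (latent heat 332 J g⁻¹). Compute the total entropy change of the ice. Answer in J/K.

Warming step: ΔS₁ = m c ln(T_tr/T_i) = 165 × 2.14 × ln(273.1/264) = 11.97 J/K.
Phase change: ΔS₂ = +mL/T_tr = 165 × 332 / 273.1 = 200.6 J/K.
ΔS_total = (11.97) + (200.6) = 213 J/K.

ΔS = 213 J/K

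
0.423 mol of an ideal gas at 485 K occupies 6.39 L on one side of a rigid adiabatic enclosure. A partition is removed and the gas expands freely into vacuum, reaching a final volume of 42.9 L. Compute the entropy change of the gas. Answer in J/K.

For an ideal gas in free expansion Q = 0 and W = 0, so T is unchanged.
Entropy is a state function; using a reversible isothermal path, ΔS_gas = nR ln(V₂/V₁) = 0.423 × 8.314 × ln(42.9/6.39) = 6.7 J/K.

ΔS_gas = 6.7 J/K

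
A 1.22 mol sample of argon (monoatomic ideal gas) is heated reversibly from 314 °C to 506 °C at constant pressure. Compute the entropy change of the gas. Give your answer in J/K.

ΔS = 7.17 J/K

In kelvin: T₁ = 587.15 K, T₂ = 779.15 K. At constant pressure, ΔS = nC_p ln(T₂/T₁) with C_p = 5R/2 = 20.79 J mol⁻¹ K⁻¹.
ΔS = 1.22 × 20.79 × ln(779.15/587.15) = 7.17 J/K.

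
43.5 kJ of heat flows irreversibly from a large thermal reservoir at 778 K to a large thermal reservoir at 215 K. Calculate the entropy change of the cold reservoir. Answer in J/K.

ΔS_cold = 202 J/K

The cold reservoir gains heat Q, so ΔS_cold = +Q/T_C = 43500/215 = 202 J/K.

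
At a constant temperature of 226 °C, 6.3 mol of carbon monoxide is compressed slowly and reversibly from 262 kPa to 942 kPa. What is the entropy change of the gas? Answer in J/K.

ΔS_gas = -67 J/K

For an isothermal ideal gas ΔS_gas = nR ln(P₁/P₂) = 6.3 × 8.314 × ln(262/942) = -67 J/K.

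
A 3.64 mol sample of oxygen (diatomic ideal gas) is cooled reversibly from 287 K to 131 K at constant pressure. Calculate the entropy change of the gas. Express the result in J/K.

At constant pressure, ΔS = nC_p ln(T₂/T₁) with C_p = 7R/2 = 29.1 J mol⁻¹ K⁻¹.
ΔS = 3.64 × 29.1 × ln(131/287) = -83.1 J/K.

ΔS = -83.1 J/K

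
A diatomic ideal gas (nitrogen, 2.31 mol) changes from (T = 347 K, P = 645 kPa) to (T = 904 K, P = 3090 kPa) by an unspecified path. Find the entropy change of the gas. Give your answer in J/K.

ΔS = 34.3 J/K

ΔS = nC_p ln(T₂/T₁) − nR ln(P₂/P₁), with C_p = 7R/2 = 29.1 J mol⁻¹ K⁻¹ for a diatomic ideal gas.
ΔS = 2.31 × [29.1 × ln(904/347) − 8.314 × ln(3090/645)] = 34.3 J/K.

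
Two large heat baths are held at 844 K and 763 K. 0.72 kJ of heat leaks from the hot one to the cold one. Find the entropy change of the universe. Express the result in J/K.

ΔS_total = 0.0906 J/K

ΔS_hot = −Q/T_H = −720/844 = -0.85308 J/K and ΔS_cold = +Q/T_C = 720/763 = 0.94364 J/K.
ΔS_total = -0.85308 + 0.94364 = 0.0906 J/K, positive as the second law requires.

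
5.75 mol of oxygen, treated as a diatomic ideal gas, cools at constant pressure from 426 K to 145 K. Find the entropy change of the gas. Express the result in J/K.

At constant pressure, ΔS = nC_p ln(T₂/T₁) with C_p = 7R/2 = 29.1 J mol⁻¹ K⁻¹.
ΔS = 5.75 × 29.1 × ln(145/426) = -180 J/K.

ΔS = -180 J/K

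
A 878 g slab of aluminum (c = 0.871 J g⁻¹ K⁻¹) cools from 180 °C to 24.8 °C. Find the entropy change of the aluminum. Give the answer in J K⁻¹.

In kelvin: T₁ = 453.15 K, T₂ = 297.95 K. ΔS = ∫dQ_rev/T = m c ln(T₂/T₁) = 878 × 0.871 × ln(297.95/453.15) = -321 J/K.

ΔS = -321 J/K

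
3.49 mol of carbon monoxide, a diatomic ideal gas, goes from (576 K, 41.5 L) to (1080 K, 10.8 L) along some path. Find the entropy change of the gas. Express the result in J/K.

ΔS = 6.54 J/K

Entropy is a state function: ΔS = nC_V ln(T₂/T₁) + nR ln(V₂/V₁), with C_V = 5R/2 = 20.79 J mol⁻¹ K⁻¹ for a diatomic ideal gas.
ΔS = 3.49 × [20.79 × ln(1080/576) + 8.314 × ln(10.8/41.5)] = 6.54 J/K.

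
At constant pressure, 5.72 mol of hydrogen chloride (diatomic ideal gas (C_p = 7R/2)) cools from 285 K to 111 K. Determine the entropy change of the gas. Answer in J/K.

ΔS = -157 J/K

At constant pressure, ΔS = nC_p ln(T₂/T₁) with C_p = 7R/2 = 29.1 J mol⁻¹ K⁻¹.
ΔS = 5.72 × 29.1 × ln(111/285) = -157 J/K.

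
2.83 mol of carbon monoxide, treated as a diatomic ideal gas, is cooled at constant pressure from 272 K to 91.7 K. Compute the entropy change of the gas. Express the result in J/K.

ΔS = -89.5 J/K

At constant pressure, ΔS = nC_p ln(T₂/T₁) with C_p = 7R/2 = 29.1 J mol⁻¹ K⁻¹.
ΔS = 2.83 × 29.1 × ln(91.7/272) = -89.5 J/K.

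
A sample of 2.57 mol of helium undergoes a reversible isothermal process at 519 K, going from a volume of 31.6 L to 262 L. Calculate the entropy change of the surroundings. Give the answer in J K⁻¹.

For an isothermal ideal gas ΔS_gas = nR ln(V₂/V₁) = 2.57 × 8.314 × ln(262/31.6) = 45.2 J/K.
The process is reversible, so ΔS_surr = −ΔS_gas = -45.2 J/K and ΔS_universe = 0.

ΔS_surr = -45.2 J/K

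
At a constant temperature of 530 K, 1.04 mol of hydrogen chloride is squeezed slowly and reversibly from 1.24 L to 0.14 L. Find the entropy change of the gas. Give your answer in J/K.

ΔS_gas = -18.9 J/K

For an isothermal ideal gas ΔS_gas = nR ln(V₂/V₁) = 1.04 × 8.314 × ln(0.14/1.24) = -18.9 J/K.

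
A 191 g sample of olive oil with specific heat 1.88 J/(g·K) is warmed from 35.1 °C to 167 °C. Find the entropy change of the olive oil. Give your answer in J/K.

In kelvin: T₁ = 308.25 K, T₂ = 440.15 K. ΔS = ∫dQ_rev/T = m c ln(T₂/T₁) = 191 × 1.88 × ln(440.15/308.25) = 128 J/K.

ΔS = 128 J/K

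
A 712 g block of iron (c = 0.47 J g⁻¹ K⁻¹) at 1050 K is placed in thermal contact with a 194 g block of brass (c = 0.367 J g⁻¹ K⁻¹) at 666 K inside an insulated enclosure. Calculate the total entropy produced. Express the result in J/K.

Energy balance: T_f = (m₁c₁T₁ + m₂c₂T₂)/(m₁c₁ + m₂c₂) = 982.63 K.
ΔS₁ = m₁c₁ ln(T_f/T₁) = 334.64 × ln(982.63/1050) = -22.19 J/K.
ΔS₂ = m₂c₂ ln(T_f/T₂) = 71.198 × ln(982.63/666) = 27.69 J/K.
ΔS_total = -22.19 + 27.69 = 5.5 J/K.

ΔS_total = 5.5 J/K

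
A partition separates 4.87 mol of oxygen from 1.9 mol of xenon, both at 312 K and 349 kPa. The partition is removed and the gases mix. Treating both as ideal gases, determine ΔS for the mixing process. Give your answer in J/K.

Mole fractions: x_A = 4.87/6.77 = 0.719, x_B = 0.281.
ΔS_mix = −R(n_A ln x_A + n_B ln x_B) = −8.314 × (4.87 ln 0.719 + 1.9 ln 0.281) = 33.4 J/K.

ΔS_mix = 33.4 J/K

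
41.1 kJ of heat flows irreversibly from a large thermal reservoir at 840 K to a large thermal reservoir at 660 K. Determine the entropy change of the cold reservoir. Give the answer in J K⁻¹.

ΔS_cold = 62.3 J/K

The cold reservoir gains heat Q, so ΔS_cold = +Q/T_C = 41100/660 = 62.3 J/K.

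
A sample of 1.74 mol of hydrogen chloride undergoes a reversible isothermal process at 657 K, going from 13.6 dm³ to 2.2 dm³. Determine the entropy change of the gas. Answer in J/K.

For an isothermal ideal gas ΔS_gas = nR ln(V₂/V₁) = 1.74 × 8.314 × ln(2.2/13.6) = -26.4 J/K.

ΔS_gas = -26.4 J/K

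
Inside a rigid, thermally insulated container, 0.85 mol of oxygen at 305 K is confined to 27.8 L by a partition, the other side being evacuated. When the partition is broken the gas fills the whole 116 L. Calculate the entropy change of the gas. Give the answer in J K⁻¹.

ΔS_gas = 10.1 J/K

For an ideal gas in free expansion Q = 0 and W = 0, so T is unchanged.
Entropy is a state function; using a reversible isothermal path, ΔS_gas = nR ln(V₂/V₁) = 0.85 × 8.314 × ln(116/27.8) = 10.1 J/K.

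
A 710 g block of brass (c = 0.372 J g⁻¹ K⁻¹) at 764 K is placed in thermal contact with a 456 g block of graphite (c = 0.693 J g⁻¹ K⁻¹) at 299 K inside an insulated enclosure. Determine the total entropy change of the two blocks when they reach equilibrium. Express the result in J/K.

ΔS_total = 62.8 J/K

Energy balance: T_f = (m₁c₁T₁ + m₂c₂T₂)/(m₁c₁ + m₂c₂) = 510.7 K.
ΔS₁ = m₁c₁ ln(T_f/T₁) = 264.12 × ln(510.7/764) = -106.4 J/K.
ΔS₂ = m₂c₂ ln(T_f/T₂) = 316.008 × ln(510.7/299) = 169.2 J/K.
ΔS_total = -106.4 + 169.2 = 62.8 J/K.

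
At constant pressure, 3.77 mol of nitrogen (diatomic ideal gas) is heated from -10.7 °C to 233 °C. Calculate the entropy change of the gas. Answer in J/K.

In kelvin: T₁ = 262.45 K, T₂ = 506.15 K. At constant pressure, ΔS = nC_p ln(T₂/T₁) with C_p = 7R/2 = 29.1 J mol⁻¹ K⁻¹.
ΔS = 3.77 × 29.1 × ln(506.15/262.45) = 72.1 J/K.

ΔS = 72.1 J/K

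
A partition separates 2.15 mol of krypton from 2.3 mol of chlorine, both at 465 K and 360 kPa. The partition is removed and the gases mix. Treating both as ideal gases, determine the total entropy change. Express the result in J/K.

ΔS_mix = 25.6 J/K

Mole fractions: x_A = 2.15/4.45 = 0.483, x_B = 0.517.
ΔS_mix = −R(n_A ln x_A + n_B ln x_B) = −8.314 × (2.15 ln 0.483 + 2.3 ln 0.517) = 25.6 J/K.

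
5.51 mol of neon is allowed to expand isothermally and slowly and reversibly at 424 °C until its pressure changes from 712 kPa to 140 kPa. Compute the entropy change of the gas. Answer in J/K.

ΔS_gas = 74.5 J/K

For an isothermal ideal gas ΔS_gas = nR ln(P₁/P₂) = 5.51 × 8.314 × ln(712/140) = 74.5 J/K.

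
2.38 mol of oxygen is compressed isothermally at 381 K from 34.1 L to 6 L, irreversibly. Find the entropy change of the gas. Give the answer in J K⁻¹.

ΔS_gas = -34.4 J/K

Entropy is a state function, so ΔS_gas depends only on the end states.
For an isothermal ideal gas ΔS_gas = nR ln(V₂/V₁) = 2.38 × 8.314 × ln(6/34.1) = -34.4 J/K.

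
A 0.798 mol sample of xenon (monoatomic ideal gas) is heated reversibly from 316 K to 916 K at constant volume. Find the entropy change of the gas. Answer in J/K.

At constant volume, ΔS = nC_V ln(T₂/T₁) with C_V = 3R/2 = 12.47 J mol⁻¹ K⁻¹.
ΔS = 0.798 × 12.47 × ln(916/316) = 10.6 J/K.

ΔS = 10.6 J/K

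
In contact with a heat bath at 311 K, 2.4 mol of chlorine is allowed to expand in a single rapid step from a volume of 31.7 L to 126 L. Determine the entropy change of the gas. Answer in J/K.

ΔS_gas = 27.5 J/K

Entropy is a state function, so ΔS_gas depends only on the end states.
For an isothermal ideal gas ΔS_gas = nR ln(V₂/V₁) = 2.4 × 8.314 × ln(126/31.7) = 27.5 J/K.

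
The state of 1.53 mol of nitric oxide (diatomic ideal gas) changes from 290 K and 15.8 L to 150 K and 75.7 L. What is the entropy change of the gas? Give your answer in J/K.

Entropy is a state function: ΔS = nC_V ln(T₂/T₁) + nR ln(V₂/V₁), with C_V = 5R/2 = 20.79 J mol⁻¹ K⁻¹ for a diatomic ideal gas.
ΔS = 1.53 × [20.79 × ln(150/290) + 8.314 × ln(75.7/15.8)] = -1.03 J/K.

ΔS = -1.03 J/K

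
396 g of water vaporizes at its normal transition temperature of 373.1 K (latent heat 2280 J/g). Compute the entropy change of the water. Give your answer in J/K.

ΔS = 2420 J/K

Heat absorbed by the substance: Q = mL = 396 × 2280 = 902880 J.
At constant T, ΔS = Q_rev/T = 902880 / 373.1 = 2420 J/K.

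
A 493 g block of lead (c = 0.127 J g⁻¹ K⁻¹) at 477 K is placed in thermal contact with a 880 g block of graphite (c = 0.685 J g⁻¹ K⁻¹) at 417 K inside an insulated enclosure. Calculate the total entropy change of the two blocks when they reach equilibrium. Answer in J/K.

ΔS_total = 0.532 J/K

Energy balance: T_f = (m₁c₁T₁ + m₂c₂T₂)/(m₁c₁ + m₂c₂) = 422.65 K.
ΔS₁ = m₁c₁ ln(T_f/T₁) = 62.611 × ln(422.65/477) = -7.5748 J/K.
ΔS₂ = m₂c₂ ln(T_f/T₂) = 602.8 × ln(422.65/417) = 8.1064 J/K.
ΔS_total = -7.5748 + 8.1064 = 0.532 J/K.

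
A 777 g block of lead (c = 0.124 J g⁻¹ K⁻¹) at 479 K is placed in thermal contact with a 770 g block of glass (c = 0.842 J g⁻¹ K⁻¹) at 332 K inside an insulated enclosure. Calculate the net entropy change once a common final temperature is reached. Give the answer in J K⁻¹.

ΔS_total = 6.17 J/K

Energy balance: T_f = (m₁c₁T₁ + m₂c₂T₂)/(m₁c₁ + m₂c₂) = 351.02 K.
ΔS₁ = m₁c₁ ln(T_f/T₁) = 96.348 × ln(351.02/479) = -29.95 J/K.
ΔS₂ = m₂c₂ ln(T_f/T₂) = 648.34 × ln(351.02/332) = 36.12 J/K.
ΔS_total = -29.95 + 36.12 = 6.17 J/K.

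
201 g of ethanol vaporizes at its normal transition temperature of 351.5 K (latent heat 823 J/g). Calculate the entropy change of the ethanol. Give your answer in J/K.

Heat absorbed by the substance: Q = mL = 201 × 823 = 165423 J.
At constant T, ΔS = Q_rev/T = 165423 / 351.5 = 471 J/K.

ΔS = 471 J/K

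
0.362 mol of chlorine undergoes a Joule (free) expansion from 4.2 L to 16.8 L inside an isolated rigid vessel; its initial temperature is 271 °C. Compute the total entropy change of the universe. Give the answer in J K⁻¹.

No heat is exchanged and no work is done, so the ideal-gas temperature stays constant.
Entropy is a state function; using a reversible isothermal path, ΔS_gas = nR ln(V₂/V₁) = 0.362 × 8.314 × ln(16.8/4.2) = 4.17 J/K.
The insulated surroundings exchange no heat, so ΔS_surr = 0 and ΔS_universe = ΔS_gas.

ΔS_universe = 4.17 J/K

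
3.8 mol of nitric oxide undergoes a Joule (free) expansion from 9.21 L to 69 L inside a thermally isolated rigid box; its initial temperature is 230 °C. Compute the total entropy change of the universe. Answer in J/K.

ΔS_universe = 63.6 J/K

No heat is exchanged and no work is done, so the ideal-gas temperature stays constant.
Entropy is a state function; using a reversible isothermal path, ΔS_gas = nR ln(V₂/V₁) = 3.8 × 8.314 × ln(69/9.21) = 63.6 J/K.
The insulated surroundings exchange no heat, so ΔS_surr = 0 and ΔS_universe = ΔS_gas.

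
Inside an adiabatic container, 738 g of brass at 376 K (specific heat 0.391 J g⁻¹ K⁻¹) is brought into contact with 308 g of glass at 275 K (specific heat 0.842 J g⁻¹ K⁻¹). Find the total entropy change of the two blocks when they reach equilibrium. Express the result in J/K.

Energy balance: T_f = (m₁c₁T₁ + m₂c₂T₂)/(m₁c₁ + m₂c₂) = 328.19 K.
ΔS₁ = m₁c₁ ln(T_f/T₁) = 288.558 × ln(328.19/376) = -39.24 J/K.
ΔS₂ = m₂c₂ ln(T_f/T₂) = 259.336 × ln(328.19/275) = 45.86 J/K.
ΔS_total = -39.24 + 45.86 = 6.62 J/K.

ΔS_total = 6.62 J/K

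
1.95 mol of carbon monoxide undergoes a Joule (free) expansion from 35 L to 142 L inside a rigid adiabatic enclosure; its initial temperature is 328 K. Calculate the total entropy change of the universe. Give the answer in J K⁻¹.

ΔS_universe = 22.7 J/K

No heat is exchanged and no work is done, so the ideal-gas temperature stays constant.
Entropy is a state function; using a reversible isothermal path, ΔS_gas = nR ln(V₂/V₁) = 1.95 × 8.314 × ln(142/35) = 22.7 J/K.
The insulated surroundings exchange no heat, so ΔS_surr = 0 and ΔS_universe = ΔS_gas.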